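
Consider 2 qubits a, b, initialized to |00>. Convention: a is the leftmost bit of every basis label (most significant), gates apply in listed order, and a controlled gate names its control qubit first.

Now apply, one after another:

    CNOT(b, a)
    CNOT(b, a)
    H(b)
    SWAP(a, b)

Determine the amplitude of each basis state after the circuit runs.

The resulting statevector has amplitude sqrt(2)/2 on |00>, 0 on |01>, sqrt(2)/2 on |10>, 0 on |11>. Key observation: gates 1-2 undo each other exactly, leaving only the rest of the circuit to track.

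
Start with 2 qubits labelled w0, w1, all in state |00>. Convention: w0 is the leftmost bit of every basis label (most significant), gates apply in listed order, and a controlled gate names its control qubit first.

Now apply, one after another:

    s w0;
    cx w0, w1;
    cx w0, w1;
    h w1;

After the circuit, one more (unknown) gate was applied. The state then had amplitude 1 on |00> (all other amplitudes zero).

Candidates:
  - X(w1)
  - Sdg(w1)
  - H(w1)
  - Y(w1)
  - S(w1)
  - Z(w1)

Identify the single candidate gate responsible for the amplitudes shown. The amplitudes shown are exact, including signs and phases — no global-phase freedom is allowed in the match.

The applied gate was H(w1). Key observation: the block from step 2 through step 3 cancels to the identity and can be dropped.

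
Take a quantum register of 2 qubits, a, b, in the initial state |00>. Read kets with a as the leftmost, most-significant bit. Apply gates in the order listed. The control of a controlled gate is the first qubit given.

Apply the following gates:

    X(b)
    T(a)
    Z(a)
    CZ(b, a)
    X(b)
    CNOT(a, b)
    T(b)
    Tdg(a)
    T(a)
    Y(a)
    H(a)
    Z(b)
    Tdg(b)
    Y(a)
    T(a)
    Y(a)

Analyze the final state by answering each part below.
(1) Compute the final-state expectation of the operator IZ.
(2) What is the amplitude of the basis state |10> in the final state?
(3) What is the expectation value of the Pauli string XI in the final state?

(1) In the final state, IZ has expectation 1.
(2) The final state's coefficient on |10> equals -sqrt(2)*I/2.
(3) The expectation value of XI is -sqrt(2)/2.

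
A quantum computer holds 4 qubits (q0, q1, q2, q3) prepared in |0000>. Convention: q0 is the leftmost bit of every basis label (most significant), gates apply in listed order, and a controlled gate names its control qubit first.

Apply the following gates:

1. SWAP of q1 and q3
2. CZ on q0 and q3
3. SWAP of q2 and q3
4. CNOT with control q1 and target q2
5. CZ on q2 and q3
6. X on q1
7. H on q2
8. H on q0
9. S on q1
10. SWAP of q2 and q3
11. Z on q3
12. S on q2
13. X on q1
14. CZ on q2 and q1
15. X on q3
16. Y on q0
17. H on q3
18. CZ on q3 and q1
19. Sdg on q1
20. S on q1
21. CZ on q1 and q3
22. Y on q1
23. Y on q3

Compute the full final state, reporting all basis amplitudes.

The resulting statevector has amplitude -sqrt(2)/2 on |0100>, sqrt(2)/2 on |1100>, and 0 on every other basis state.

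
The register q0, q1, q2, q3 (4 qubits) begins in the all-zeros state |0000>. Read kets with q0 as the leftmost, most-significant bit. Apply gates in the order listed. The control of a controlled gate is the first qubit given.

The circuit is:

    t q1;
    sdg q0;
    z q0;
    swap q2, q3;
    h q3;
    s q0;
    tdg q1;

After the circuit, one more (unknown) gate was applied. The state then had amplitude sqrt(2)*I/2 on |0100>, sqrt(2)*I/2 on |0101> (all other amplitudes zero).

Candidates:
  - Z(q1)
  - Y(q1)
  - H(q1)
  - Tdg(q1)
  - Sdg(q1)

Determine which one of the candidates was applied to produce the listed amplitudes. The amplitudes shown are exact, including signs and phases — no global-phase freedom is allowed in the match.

The applied gate was Y(q1).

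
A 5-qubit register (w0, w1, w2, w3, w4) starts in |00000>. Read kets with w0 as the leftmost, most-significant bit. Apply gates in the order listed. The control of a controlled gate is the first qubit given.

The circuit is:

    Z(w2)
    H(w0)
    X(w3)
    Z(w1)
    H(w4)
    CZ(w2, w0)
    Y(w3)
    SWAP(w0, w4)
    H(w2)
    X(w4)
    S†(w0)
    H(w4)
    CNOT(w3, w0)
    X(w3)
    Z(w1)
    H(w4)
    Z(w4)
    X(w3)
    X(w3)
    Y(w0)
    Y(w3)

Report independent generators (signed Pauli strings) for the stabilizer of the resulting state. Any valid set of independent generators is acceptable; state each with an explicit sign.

The final state is stabilized by the group generated by -YIIII, +IIXII, -IIIIX, +IZIII, +IIIZI; other independent generating sets are equally valid.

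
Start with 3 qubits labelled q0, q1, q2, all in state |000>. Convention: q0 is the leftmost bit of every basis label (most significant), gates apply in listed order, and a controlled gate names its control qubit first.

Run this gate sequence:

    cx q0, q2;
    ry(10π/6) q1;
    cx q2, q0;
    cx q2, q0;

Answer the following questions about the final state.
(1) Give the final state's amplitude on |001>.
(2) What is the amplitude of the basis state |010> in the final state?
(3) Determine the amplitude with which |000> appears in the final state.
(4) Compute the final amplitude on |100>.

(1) The final state's coefficient on |001> equals 0.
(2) The final state's coefficient on |010> equals 1/2.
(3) The amplitude on |000> is -sqrt(3)/2.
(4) The amplitude on |100> is 0.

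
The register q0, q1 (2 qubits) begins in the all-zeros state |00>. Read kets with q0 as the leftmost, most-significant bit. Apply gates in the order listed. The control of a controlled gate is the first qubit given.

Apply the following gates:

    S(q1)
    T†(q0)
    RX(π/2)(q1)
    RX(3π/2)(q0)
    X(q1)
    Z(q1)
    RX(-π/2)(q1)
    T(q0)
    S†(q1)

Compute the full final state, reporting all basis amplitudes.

After the circuit, the state carries amplitude sqrt(2)*I/2 on |00>, 0 on |01>, -sqrt(2)*exp(I*pi/4)/2 on |10>, 0 on |11>.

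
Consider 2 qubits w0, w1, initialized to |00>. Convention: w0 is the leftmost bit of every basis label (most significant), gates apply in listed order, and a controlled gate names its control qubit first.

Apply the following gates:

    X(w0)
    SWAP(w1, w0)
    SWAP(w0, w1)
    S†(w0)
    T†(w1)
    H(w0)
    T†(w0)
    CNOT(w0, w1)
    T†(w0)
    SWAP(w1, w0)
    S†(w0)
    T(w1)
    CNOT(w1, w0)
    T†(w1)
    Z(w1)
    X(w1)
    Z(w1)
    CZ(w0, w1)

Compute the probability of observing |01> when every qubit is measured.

A full measurement returns |01> with probability 1/2.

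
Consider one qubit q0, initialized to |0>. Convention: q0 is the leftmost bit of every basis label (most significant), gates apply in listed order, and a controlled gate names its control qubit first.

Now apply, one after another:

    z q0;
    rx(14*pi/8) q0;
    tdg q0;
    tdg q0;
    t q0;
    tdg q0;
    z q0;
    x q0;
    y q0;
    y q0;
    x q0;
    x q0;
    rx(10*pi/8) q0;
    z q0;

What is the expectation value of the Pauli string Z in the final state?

The observable Z averages to 1/2. Key observation: gates 8-11 undo each other exactly, leaving only the rest of the circuit to track.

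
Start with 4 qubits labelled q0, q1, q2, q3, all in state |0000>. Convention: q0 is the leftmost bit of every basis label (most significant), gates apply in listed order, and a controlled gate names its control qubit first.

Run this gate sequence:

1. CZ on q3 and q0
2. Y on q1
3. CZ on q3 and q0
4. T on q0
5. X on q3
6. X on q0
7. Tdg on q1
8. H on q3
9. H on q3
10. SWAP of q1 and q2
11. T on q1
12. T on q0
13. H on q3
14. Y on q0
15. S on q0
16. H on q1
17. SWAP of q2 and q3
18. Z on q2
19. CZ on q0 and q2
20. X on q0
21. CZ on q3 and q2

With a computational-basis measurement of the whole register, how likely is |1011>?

The probability of measuring |1011> is 1/4. Key observation: steps 8-9 multiply out to the identity, so the circuit reduces to the remaining gates.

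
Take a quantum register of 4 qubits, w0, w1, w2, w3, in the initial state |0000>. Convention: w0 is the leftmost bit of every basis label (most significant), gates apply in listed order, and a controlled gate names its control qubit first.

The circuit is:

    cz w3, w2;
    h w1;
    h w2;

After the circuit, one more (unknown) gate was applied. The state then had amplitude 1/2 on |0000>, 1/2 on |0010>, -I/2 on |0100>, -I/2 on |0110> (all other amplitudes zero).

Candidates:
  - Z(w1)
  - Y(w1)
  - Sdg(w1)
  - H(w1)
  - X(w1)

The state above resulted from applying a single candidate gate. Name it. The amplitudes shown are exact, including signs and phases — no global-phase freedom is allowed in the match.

It was Sdg(w1) that produced the state shown.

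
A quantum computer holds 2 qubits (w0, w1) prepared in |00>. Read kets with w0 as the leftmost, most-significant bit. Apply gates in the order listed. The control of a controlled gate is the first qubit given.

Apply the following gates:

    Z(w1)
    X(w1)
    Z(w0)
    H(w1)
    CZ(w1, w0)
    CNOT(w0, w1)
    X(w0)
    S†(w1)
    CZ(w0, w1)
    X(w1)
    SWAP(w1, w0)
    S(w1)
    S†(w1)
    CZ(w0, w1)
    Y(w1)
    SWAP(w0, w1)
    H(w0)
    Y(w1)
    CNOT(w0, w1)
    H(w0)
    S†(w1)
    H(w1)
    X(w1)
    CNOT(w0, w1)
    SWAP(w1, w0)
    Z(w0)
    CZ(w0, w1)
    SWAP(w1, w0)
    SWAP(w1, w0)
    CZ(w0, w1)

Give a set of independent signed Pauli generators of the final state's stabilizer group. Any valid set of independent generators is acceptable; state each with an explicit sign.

The final state is stabilized by the group generated by +YI, +IY; other independent generating sets are equally valid. Key observation: gates 27-30 undo each other exactly, leaving only the rest of the circuit to track.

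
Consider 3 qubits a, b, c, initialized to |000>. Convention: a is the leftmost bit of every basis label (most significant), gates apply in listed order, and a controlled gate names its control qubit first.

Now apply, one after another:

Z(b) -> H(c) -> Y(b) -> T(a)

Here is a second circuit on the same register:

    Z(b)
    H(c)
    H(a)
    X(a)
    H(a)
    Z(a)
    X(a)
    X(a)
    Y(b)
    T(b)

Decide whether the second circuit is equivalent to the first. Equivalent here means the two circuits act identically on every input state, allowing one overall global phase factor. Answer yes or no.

No — the two circuits implement different unitaries, even allowing a global phase.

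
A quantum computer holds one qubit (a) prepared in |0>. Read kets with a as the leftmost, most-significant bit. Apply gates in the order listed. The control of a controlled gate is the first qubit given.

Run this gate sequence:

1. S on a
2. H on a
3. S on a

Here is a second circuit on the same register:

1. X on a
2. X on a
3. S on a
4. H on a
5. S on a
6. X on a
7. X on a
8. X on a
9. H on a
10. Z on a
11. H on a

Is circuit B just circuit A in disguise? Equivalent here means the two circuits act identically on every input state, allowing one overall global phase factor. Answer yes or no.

Yes, they are equivalent — the unitaries differ by at most a global phase.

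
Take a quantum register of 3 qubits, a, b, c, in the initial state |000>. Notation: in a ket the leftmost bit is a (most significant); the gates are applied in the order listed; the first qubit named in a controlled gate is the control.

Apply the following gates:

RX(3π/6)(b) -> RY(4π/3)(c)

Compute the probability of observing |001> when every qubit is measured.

Outcome |001> occurs with probability 3/8.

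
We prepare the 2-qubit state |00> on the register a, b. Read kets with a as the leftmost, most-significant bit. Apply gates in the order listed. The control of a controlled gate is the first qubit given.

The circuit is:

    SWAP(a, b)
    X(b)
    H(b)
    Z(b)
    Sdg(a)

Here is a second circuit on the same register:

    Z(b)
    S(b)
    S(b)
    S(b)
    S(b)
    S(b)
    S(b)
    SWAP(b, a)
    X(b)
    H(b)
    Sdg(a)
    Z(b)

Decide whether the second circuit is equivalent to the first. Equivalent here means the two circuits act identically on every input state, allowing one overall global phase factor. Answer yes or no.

Yes, they are equivalent — the unitaries differ by at most a global phase.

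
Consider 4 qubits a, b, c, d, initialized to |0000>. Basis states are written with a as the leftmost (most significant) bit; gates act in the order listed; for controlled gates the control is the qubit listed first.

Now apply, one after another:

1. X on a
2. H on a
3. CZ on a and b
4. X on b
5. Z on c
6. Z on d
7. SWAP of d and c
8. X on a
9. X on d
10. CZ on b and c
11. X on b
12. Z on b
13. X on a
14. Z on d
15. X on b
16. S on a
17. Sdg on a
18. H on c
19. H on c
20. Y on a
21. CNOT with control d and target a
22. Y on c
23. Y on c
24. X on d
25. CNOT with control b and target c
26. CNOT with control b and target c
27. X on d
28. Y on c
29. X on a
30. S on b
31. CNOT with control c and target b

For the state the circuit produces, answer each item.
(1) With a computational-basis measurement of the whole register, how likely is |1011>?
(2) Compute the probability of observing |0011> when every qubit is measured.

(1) A full measurement returns |1011> with probability 1/2. Key observation: gates 23-28 undo each other exactly, leaving only the rest of the circuit to track.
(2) Outcome |0011> occurs with probability 1/2.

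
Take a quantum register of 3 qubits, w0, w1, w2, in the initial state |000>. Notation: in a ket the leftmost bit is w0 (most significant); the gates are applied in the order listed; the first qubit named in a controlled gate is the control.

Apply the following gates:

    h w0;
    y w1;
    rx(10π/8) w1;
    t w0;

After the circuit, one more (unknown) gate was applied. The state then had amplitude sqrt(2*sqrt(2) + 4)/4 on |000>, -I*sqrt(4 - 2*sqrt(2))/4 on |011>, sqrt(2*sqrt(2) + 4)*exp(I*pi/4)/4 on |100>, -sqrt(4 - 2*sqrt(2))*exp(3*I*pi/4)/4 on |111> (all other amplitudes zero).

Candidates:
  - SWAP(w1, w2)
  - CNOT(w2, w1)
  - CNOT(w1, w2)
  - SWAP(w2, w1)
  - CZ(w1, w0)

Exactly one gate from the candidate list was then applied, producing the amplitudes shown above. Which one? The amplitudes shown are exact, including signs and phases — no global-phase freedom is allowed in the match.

The applied gate was CNOT(w1, w2).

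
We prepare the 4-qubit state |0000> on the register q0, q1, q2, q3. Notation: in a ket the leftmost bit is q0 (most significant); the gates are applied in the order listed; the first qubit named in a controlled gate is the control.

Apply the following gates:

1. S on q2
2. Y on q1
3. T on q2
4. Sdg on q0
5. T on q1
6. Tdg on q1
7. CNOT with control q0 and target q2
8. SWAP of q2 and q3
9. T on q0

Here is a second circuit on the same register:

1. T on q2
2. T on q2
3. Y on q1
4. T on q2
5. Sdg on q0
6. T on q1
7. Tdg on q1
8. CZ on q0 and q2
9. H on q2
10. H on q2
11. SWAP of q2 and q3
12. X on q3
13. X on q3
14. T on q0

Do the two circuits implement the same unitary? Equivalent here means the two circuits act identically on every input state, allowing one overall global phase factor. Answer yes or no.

No: there is an input state on which the two circuits produce genuinely different outputs (not merely differing by a phase).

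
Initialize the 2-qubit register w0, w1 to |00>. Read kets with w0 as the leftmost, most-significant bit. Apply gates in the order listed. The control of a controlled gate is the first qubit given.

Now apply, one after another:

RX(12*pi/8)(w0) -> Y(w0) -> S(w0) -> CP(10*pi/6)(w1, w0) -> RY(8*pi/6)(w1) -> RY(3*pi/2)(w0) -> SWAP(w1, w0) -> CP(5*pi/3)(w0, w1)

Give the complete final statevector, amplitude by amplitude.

After the circuit, the state carries amplitude 0 on |00>, 1/2 on |01>, 0 on |10>, sqrt(3)*exp(2*I*pi/3)/2 on |11>.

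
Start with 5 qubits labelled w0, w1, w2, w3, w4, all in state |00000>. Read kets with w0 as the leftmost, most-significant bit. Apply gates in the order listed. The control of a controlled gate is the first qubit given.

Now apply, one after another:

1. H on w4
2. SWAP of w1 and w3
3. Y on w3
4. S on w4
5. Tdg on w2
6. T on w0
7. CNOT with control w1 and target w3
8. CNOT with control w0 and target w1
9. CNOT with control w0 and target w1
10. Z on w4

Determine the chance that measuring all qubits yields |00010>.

A full measurement returns |00010> with probability 1/2.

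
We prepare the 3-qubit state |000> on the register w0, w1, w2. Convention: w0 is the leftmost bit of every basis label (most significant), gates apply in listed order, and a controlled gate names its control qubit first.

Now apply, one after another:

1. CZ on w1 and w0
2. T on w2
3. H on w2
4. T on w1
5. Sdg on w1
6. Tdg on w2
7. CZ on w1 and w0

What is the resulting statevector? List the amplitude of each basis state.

After the circuit, the state carries amplitude sqrt(2)/2 on |000>, -sqrt(2)*exp(3*I*pi/4)/2 on |001>, and 0 on every other basis state.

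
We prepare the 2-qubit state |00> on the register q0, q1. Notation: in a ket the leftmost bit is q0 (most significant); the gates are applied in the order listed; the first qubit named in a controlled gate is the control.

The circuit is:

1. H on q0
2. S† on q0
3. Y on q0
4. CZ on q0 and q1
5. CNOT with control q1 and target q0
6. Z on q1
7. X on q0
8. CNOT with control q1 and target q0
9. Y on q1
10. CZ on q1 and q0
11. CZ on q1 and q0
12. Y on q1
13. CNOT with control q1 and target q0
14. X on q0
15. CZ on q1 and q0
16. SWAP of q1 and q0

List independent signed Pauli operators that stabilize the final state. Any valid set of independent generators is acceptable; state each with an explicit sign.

The final state is stabilized by the group generated by -IY, +ZI; other independent generating sets are equally valid. Key observation: gates 7-14 undo each other exactly, leaving only the rest of the circuit to track.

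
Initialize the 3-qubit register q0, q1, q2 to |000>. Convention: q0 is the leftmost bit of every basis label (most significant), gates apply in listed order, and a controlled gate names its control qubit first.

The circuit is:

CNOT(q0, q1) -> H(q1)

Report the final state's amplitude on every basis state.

The final amplitudes are sqrt(2)/2 on |000>, sqrt(2)/2 on |010>, and 0 on every other basis state.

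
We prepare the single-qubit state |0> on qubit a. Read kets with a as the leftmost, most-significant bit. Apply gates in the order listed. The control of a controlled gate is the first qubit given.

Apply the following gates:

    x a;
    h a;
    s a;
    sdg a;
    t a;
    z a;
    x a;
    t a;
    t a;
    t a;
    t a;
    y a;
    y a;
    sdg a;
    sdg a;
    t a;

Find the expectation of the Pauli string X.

In the final state, X has expectation 1.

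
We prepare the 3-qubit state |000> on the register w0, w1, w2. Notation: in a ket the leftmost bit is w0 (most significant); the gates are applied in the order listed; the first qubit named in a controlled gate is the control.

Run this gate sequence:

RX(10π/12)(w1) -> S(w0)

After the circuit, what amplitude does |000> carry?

|000> carries amplitude -sqrt(2)/4 + sqrt(6)/4 in the final state.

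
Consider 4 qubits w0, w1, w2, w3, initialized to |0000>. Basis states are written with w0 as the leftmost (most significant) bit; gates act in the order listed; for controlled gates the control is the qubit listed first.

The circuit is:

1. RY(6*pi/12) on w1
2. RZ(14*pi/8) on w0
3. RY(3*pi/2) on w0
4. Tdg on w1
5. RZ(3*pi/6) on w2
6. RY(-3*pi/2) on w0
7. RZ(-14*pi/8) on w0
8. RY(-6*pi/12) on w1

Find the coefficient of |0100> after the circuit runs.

The amplitude on |0100> is -I/2 + exp(3*I*pi/4)/2.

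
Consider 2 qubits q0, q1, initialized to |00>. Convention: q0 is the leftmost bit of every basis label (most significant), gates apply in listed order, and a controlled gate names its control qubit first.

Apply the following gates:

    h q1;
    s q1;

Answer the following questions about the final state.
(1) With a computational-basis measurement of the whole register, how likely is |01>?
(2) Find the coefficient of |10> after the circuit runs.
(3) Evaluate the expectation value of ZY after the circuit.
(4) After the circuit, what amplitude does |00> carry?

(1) Outcome |01> occurs with probability 1/2.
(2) The final state's coefficient on |10> equals 0.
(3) In the final state, ZY has expectation 1.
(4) The final state's coefficient on |00> equals sqrt(2)/2.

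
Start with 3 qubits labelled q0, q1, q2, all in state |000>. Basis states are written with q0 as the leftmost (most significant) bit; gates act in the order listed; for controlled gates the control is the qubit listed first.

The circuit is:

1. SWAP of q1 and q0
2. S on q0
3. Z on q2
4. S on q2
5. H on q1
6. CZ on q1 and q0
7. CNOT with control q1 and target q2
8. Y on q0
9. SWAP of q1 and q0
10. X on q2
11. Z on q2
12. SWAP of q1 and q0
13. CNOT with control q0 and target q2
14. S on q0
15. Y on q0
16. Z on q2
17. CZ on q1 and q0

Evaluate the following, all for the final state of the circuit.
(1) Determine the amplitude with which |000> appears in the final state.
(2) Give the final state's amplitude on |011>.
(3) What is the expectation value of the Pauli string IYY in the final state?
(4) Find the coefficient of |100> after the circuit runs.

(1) The final state's coefficient on |000> equals -sqrt(2)*I/2.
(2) The amplitude on |011> is -sqrt(2)*I/2.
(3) The observable IYY averages to -1.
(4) The amplitude on |100> is 0.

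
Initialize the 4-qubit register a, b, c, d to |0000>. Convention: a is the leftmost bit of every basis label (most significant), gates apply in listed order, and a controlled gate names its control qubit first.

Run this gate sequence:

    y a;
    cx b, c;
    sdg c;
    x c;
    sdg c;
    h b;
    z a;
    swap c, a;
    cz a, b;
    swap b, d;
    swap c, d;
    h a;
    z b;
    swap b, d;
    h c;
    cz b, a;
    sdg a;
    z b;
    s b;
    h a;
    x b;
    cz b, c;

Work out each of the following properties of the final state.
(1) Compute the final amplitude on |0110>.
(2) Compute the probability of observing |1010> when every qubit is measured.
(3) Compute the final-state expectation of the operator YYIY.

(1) |0110> carries amplitude 0 in the final state.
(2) Outcome |1010> occurs with probability 1/2.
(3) The observable YYIY averages to 0.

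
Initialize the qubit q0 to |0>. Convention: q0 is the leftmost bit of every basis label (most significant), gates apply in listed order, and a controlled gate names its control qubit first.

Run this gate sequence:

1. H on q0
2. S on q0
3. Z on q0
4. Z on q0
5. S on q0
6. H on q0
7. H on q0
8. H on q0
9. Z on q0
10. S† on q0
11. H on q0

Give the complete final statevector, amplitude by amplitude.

The resulting statevector has amplitude sqrt(2)*I/2 on |0>, -sqrt(2)*I/2 on |1>.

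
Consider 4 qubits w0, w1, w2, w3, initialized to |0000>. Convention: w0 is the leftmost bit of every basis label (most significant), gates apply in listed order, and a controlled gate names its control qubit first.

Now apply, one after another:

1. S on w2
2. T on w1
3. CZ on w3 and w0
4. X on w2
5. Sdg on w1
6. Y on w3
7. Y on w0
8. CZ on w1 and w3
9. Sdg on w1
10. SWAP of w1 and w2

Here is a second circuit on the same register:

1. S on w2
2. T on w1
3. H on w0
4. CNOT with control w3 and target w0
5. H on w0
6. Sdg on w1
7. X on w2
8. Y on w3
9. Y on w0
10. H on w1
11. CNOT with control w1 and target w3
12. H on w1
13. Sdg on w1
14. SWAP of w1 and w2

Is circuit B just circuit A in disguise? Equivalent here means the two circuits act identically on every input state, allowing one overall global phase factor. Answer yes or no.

No — the two circuits implement different unitaries, even allowing a global phase.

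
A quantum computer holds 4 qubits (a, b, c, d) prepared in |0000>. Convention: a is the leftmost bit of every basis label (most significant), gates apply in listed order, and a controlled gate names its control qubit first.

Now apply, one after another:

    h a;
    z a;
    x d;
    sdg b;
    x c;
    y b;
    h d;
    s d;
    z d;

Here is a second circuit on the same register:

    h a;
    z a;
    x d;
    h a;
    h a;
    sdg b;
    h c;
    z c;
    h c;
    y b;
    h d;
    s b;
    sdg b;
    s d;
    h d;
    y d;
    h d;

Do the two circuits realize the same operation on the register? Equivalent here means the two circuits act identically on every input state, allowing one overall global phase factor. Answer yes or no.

No: there is an input state on which the two circuits produce genuinely different outputs (not merely differing by a phase).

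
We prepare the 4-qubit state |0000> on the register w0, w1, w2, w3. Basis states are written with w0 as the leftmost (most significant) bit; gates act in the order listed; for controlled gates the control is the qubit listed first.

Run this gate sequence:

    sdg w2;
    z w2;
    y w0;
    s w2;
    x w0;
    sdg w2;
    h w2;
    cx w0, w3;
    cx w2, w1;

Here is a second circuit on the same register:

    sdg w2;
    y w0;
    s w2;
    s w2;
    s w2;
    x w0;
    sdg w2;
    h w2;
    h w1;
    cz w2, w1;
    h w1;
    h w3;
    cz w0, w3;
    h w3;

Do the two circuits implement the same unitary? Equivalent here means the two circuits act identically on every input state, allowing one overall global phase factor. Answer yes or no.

Yes, they are equivalent — the unitaries differ by at most a global phase.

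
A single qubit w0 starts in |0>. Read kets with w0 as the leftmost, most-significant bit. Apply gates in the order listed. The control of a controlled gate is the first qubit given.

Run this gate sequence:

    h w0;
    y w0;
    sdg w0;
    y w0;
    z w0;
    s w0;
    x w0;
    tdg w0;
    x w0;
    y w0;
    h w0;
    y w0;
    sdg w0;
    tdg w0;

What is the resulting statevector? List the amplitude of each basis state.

The resulting statevector has amplitude exp(I*pi/4)/2 + I/2 on |0>, -I/2 + exp(3*I*pi/4)/2 on |1>.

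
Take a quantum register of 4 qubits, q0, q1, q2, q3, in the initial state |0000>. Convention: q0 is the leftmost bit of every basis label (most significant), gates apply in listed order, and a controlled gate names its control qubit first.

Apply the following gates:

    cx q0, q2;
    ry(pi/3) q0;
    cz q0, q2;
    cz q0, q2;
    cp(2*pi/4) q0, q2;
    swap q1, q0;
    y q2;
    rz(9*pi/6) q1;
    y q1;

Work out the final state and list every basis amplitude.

The resulting statevector has amplitude exp(3*I*pi/4)/2 on |0010>, sqrt(3)*exp(I*pi/4)/2 on |0110>, and 0 on every other basis state. Key observation: gates 3-4 undo each other exactly, leaving only the rest of the circuit to track.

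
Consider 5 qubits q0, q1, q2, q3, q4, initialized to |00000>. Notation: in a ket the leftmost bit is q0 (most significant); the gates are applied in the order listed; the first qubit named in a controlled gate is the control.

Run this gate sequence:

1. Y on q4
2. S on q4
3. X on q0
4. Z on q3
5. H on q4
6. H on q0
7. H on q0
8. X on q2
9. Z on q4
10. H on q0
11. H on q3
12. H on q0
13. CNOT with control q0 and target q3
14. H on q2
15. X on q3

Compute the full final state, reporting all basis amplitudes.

After the circuit, the state carries amplitude -sqrt(2)/4 on |10000>, -sqrt(2)/4 on |10001>, -sqrt(2)/4 on |10010>, -sqrt(2)/4 on |10011>, sqrt(2)/4 on |10100>, sqrt(2)/4 on |10101>, sqrt(2)/4 on |10110>, sqrt(2)/4 on |10111>, and 0 on every other basis state.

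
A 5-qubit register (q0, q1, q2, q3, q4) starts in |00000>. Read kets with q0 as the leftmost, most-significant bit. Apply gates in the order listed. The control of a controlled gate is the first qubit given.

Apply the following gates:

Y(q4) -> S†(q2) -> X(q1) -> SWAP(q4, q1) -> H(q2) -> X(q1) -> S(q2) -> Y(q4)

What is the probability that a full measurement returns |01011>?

A full measurement returns |01011> with probability 0.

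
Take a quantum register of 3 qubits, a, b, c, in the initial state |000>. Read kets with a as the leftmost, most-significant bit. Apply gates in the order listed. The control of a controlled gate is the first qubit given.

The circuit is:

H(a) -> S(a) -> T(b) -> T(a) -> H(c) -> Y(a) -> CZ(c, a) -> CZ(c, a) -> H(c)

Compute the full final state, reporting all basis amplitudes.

The resulting statevector has amplitude sqrt(2)*exp(I*pi/4)/2 on |000>, sqrt(2)*I/2 on |100>, and 0 on every other basis state. Key observation: gates 7-8 undo each other exactly, leaving only the rest of the circuit to track.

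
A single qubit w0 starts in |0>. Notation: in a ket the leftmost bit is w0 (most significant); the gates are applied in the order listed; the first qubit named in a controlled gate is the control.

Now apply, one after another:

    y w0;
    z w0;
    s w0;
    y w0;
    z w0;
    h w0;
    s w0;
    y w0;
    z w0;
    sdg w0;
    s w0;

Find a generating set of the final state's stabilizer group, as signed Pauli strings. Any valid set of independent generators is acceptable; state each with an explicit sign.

The final state is stabilized by the group generated by -Y; other independent generating sets are equally valid.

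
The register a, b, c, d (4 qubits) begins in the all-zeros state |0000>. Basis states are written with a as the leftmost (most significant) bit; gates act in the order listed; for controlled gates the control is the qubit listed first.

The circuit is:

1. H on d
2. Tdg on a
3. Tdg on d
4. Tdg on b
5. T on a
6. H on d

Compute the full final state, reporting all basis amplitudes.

The final amplitudes are 1/2 - exp(3*I*pi/4)/2 on |0000>, 1/2 + exp(3*I*pi/4)/2 on |0001>, and 0 on every other basis state.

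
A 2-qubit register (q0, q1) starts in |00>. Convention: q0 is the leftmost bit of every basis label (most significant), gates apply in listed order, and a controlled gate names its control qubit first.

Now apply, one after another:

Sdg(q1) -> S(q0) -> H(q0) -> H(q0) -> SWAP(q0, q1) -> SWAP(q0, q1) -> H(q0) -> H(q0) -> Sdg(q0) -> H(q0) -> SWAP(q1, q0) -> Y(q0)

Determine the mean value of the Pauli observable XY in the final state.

The expectation value of XY is 0.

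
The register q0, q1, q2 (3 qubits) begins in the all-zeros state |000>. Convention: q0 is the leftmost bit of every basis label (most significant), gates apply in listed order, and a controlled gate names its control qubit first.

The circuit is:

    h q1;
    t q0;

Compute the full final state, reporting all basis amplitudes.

After the circuit, the state carries amplitude sqrt(2)/2 on |000>, sqrt(2)/2 on |010>, and 0 on every other basis state.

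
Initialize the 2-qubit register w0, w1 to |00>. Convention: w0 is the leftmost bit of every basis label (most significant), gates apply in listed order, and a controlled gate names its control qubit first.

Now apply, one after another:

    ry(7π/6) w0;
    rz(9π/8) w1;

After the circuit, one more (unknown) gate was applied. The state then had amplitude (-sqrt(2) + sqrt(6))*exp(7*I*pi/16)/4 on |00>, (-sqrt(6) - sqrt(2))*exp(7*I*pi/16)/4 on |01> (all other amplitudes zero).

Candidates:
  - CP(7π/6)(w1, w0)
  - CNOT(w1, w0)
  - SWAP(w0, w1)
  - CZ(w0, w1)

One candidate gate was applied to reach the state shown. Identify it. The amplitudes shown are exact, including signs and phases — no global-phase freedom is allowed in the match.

The applied gate was SWAP(w0, w1).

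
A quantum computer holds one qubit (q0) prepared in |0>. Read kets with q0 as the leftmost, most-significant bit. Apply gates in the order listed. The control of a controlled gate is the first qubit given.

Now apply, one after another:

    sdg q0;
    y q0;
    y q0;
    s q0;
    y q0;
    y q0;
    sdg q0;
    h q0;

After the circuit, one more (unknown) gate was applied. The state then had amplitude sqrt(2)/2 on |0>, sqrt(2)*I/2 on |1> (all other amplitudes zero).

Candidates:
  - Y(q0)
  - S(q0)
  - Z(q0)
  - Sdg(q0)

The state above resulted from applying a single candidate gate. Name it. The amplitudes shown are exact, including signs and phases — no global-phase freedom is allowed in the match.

It was S(q0) that produced the state shown. Key observation: the block from step 4 through step 7 cancels to the identity and can be dropped.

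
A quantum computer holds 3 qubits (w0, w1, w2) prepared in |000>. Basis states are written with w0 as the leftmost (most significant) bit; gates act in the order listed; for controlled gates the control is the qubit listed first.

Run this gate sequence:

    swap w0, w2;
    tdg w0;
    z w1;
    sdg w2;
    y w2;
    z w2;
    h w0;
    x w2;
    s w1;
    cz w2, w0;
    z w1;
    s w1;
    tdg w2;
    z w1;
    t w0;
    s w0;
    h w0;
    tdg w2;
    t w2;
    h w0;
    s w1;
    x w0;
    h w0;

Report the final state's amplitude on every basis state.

The final amplitudes are -I/2 + exp(I*pi/4)/2 on |000>, exp(I*pi/4)/2 + I/2 on |100>, and 0 on every other basis state. Key observation: the block from step 17 through step 20 cancels to the identity and can be dropped.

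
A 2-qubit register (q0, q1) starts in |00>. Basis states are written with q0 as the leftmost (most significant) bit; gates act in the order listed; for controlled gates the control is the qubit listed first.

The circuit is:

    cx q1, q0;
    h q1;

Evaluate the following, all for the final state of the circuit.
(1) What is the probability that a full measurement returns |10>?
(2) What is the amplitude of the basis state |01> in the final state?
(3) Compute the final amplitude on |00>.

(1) A full measurement returns |10> with probability 0.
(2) The final state's coefficient on |01> equals sqrt(2)/2.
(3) The final state's coefficient on |00> equals sqrt(2)/2.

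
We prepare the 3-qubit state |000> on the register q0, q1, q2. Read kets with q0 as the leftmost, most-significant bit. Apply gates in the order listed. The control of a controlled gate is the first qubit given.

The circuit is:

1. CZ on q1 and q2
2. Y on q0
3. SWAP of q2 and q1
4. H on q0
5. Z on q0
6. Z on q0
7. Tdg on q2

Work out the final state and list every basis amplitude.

After the circuit, the state carries amplitude sqrt(2)*I/2 on |000>, -sqrt(2)*I/2 on |100>, and 0 on every other basis state.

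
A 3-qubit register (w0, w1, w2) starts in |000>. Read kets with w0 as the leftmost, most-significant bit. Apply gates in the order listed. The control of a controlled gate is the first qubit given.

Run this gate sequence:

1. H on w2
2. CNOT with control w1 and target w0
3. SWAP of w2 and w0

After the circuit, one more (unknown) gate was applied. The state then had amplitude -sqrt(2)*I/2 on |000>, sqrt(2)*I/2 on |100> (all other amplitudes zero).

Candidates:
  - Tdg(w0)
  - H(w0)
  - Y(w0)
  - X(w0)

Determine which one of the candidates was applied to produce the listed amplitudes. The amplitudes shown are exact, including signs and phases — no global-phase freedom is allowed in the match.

It was Y(w0) that produced the state shown.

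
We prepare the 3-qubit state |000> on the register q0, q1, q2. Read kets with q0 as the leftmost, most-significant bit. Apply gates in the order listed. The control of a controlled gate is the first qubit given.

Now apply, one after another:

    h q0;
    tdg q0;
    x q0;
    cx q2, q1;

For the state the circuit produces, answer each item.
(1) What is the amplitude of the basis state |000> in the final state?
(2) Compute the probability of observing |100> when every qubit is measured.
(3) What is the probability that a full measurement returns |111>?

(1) |000> carries amplitude -sqrt(2)*exp(3*I*pi/4)/2 in the final state.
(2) The probability of measuring |100> is 1/2.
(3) The probability of measuring |111> is 0.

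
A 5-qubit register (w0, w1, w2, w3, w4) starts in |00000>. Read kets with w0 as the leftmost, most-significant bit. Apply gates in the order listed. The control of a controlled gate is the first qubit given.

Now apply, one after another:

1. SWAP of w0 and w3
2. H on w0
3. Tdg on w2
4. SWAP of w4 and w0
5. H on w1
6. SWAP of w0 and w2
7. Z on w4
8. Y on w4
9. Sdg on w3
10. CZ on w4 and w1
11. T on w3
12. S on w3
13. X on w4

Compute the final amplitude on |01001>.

The amplitude on |01001> is I/2.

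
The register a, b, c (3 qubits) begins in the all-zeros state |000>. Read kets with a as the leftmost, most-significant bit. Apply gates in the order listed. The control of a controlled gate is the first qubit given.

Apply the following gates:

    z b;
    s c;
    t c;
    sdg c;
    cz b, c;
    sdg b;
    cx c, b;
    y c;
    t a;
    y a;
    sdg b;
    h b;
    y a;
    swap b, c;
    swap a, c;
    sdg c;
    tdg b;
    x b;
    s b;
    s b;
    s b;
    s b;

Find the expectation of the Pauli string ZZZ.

The expectation value of ZZZ is 0. Key observation: steps 19-22 multiply out to the identity, so the circuit reduces to the remaining gates.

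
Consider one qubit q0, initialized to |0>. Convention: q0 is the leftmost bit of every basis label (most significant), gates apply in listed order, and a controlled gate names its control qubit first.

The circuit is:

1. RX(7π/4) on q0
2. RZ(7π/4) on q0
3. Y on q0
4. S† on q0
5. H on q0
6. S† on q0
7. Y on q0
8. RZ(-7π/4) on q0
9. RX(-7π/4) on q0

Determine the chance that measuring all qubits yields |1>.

The probability of measuring |1> is 3/8.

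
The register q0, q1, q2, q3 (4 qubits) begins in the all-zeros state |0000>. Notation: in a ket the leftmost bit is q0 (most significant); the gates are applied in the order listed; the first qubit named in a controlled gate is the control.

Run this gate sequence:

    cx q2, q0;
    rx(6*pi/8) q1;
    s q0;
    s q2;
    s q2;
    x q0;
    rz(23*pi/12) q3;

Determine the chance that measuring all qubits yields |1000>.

The probability of measuring |1000> is 1/2 - sqrt(2)/4.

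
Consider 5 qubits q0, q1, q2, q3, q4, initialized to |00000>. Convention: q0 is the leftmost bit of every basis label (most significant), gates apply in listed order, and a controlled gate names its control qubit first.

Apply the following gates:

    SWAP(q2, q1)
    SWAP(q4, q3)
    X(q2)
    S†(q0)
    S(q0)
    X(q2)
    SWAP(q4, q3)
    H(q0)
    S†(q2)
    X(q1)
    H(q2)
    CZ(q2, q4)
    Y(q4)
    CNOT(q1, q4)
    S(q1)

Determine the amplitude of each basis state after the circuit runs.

After the circuit, the state carries amplitude -1/2 on |01000>, -1/2 on |01100>, -1/2 on |11000>, -1/2 on |11100>, and 0 on every other basis state. Key observation: the block from step 2 through step 7 cancels to the identity and can be dropped.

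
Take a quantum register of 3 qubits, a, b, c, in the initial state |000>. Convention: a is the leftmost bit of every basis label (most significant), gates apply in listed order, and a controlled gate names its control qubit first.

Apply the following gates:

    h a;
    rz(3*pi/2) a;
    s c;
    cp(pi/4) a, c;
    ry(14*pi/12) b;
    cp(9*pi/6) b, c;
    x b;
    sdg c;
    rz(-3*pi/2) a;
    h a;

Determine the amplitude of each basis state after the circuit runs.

The resulting statevector has amplitude sqrt(2)/4 + sqrt(6)/4 on |000>, -sqrt(6)/4 + sqrt(2)/4 on |010>, and 0 on every other basis state.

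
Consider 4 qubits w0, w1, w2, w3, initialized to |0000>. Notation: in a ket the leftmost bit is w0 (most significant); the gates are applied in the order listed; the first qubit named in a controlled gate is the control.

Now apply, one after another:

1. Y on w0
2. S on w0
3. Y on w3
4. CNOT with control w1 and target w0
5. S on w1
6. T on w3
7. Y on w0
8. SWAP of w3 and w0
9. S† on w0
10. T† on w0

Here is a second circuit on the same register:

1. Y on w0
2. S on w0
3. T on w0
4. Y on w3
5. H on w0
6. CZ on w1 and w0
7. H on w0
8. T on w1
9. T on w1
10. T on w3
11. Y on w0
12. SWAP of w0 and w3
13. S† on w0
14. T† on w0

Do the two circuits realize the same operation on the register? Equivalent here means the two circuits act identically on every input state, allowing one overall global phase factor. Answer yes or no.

No, they are not equivalent — no single phase factor reconciles the two unitaries.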